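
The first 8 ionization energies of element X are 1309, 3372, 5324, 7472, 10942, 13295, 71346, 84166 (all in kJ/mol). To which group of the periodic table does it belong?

Group 16

Look for the largest jump between consecutive ionization energies: IE7/IE6 ≈ 5.4, far larger than any earlier ratio.
That jump marks the point where a core electron is being removed. So the atom has 6 valence electrons.
A main-group element with 6 valence electrons is in group 16.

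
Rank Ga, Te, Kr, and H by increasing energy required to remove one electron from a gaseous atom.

Ga, Te, H, Kr

H is in period 1, group 1; Ga is in period 4, group 13; Kr is in period 4, group 18; Te is in period 5, group 16.
IE₁ increases left→right with effective nuclear charge and decreases top→bottom as the valence shell moves farther out.
Neither a single period nor a single group — weigh both effects.
Te > Ga: the two effects oppose for this pair; the across-period effect wins (869 vs 579 kJ/mol).
H > Te: period and group pull opposite ways; the down-group shift dominates (1312 vs 869 kJ/mol).
Kr > H: the two effects oppose for this pair; the across-period effect wins (1351 vs 1312 kJ/mol).
Approximate values (kJ/mol): H 1312, Ga 579, Kr 1351, Te 869.
So from lowest to highest: Ga < Te < H < Kr.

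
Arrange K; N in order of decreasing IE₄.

Consider each +3 ion: K³⁺ is already 2 electrons into the core; N³⁺ still has 2 valence electrons.
Usually core removal costs more than valence removal, but here the competition is close: a tightly held n=2 valence electron can cost more to remove than an n=3 core electron, so the actual values have to decide it.
The numbers (kJ/mol): K 5877, N 7475.
So the fourth ionization energies run K < N.

N > K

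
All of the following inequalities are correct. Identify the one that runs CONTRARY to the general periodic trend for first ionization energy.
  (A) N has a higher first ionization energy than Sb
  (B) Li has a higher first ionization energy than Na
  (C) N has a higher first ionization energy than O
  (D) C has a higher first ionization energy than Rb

(C)

The general trend: first ionization energy increases across a period and decreases down a group.
(A) N (period 2, group 15) vs Sb (period 5, group 15): the stated order agrees with the simple trend.
(B) Li (period 2, group 1) vs Na (period 3, group 1): the stated order agrees with the simple trend.
(C) N (period 2, group 15) vs O (period 2, group 16): the stated order contradicts the simple trend.
(D) C (period 2, group 14) vs Rb (period 5, group 1): the stated order agrees with the simple trend.
The exception is (C): pairing an electron in O's 2p⁴ costs repulsion energy, so O ionizes more easily than half-filled N (2p³).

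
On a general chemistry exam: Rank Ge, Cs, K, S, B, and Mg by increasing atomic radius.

B, S, Ge, Mg, K, Cs

Radius decreases left→right (rising Z_eff, same n) and increases top→bottom (higher n).
Here both period and group differ, so the two effects have to be weighed against each other.
S > B: period and group pull opposite ways; the down-group shift dominates (103 vs 85 pm).
Ge > S: both effects reinforce here, so Ge is clearly the larger of the two.
Mg > Ge: the two effects oppose for this pair; the across-period effect wins (139 vs 121 pm).
K > Mg: both effects reinforce here, so K is clearly the larger of the two.
Cs > K: they share group 1; the group trend gives Cs the larger value.
For reference (pm): B 85, Mg 139, S 103, K 196, Ge 121, Cs 232.
So from smallest to largest: B < S < Ge < Mg < K < Cs.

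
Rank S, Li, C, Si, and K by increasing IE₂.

After 1 electron has been removed, what remains? S⁺ still has 5 valence electrons; Li⁺ is the bare [He] core; C⁺ still has 3 valence electrons; Si⁺ still has 3 valence electrons; K⁺ is the bare [Ar] core.
Core electrons are held far more tightly than valence electrons, so K and Li top the IE_2 order.
Valence configurations: S⁺ [Ne]3s²3p³, C⁺ [He]2s²2p¹, Si⁺ [Ne]3s²3p¹.
The numbers (kJ/mol): S 2252, Li 7298, C 2353, Si 1577, K 3052.
Hence IE_2: Si < S < C < K < Li.

Si, S, C, K, Li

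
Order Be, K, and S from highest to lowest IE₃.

After 2 electrons have been removed, what remains? Be²⁺ is the bare [He] core; K²⁺ is already 1 electron into the core; S²⁺ still has 4 valence electrons.
Breaking into a closed-shell core is much more expensive than removing a leftover valence electron — K and Be have the largest IE_3 here.
Approximate IE_3 values (kJ/mol): Be 14849, K 4420, S 3357.
Hence IE_3: S < K < Be.

Be > K > S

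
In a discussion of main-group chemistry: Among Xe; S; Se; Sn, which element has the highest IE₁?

Xe

S is in period 3, group 16; Se is in period 4, group 16; Sn is in period 5, group 14; Xe is in period 5, group 18.
Across a period the outer electron is held more tightly (higher IE₁); down a group it sits in a higher shell, more shielded, and comes off more easily.
These span different periods and groups, so the two trends combine.
Se > Sn: relative to Sn, both the across-period and down-group shifts push Se's first ionization energy up.
S > Se: they share group 16; the group trend gives S the larger value.
Xe > S: the two effects oppose for this pair; the across-period effect wins (1170 vs 1000 kJ/mol).
Approximate values (kJ/mol): S 1000, Se 941, Sn 709, Xe 1170.
The highest IE₁ among these belongs to Xe.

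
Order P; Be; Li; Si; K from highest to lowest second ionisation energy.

After 1 electron has been removed, what remains? P⁺ still has 4 valence electrons; Be⁺ still has 1 valence electron; Li⁺ is the bare [He] core; Si⁺ still has 3 valence electrons; K⁺ is the bare [Ar] core.
Core electrons are held far more tightly than valence electrons, so K and Li top the IE_2 order.
Valence configurations: P⁺ [Ne]3s²3p², Be⁺ [He]2s¹, Si⁺ [Ne]3s²3p¹.
Tabulated IE_2 (kJ/mol): P 1907, Be 1757, Li 7298, Si 1577, K 3052.
Putting it together, IE_2: Si < Be < P < K < Li.

Li > K > P > Be > Si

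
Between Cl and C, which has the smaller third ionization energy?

Cl

After 2 electrons have been removed, what remains? Cl²⁺ still has 5 valence electrons; C²⁺ still has 2 valence electrons.
All are still removing valence electrons, so compare the +2 ions as you would atoms: IE_3 generally rises across a period (higher Z_eff) and falls down a group (larger shell), subject to the usual subshell exceptions.
Valence configurations: Cl²⁺ [Ne]3s²3p³, C²⁺ [He]2s².
The numbers (kJ/mol): Cl 3822, C 4620.
Putting it together, IE_3: Cl < C.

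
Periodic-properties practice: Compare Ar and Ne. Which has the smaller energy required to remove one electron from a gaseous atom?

Ar

Ne is in period 2, group 18; Ar is in period 3, group 18.
Across a period the outer electron is held more tightly (higher IE₁); down a group it sits in a higher shell, more shielded, and comes off more easily.
All are in group 18, so first ionization energy increases up the group.
So Ar has the smaller energy required to remove one electron from a gaseous atom (Ar < Ne).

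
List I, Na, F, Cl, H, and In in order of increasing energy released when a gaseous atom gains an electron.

In < Na < H < I < F < Cl

H is in period 1, group 1; F is in period 2, group 17; Na is in period 3, group 1; Cl is in period 3, group 17; In is in period 5, group 13; I is in period 5, group 17.
Electron affinity generally becomes more exothermic across a period toward the halogens and less exothermic down a group.
These span different periods and groups, so the two trends combine.
Na > In: period and group pull opposite ways; the down-group shift dominates (53 vs 29 kJ/mol).
H > Na: H sits above Na in group 1, so the down-group effect alone puts H higher.
I > H: the two effects oppose for this pair; the across-period effect wins (295 vs 73 kJ/mol).
F > I: they share group 17; the group trend gives F the larger value.
Cl > F: this pair runs against the simple trend — see the exception note.
Note the exception: Cl has a higher electron affinity than F, contrary to the simple trend — F's small 2p subshell makes the incoming electron feel strong e⁻–e⁻ repulsion, so Cl actually releases more energy on gaining an electron.
For reference (kJ/mol): H 73, F 328, Na 53, Cl 349, In 29, I 295.
So from lowest to highest: In < Na < H < I < F < Cl.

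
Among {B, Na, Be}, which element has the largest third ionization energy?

IE_3 is the cost of taking one more electron from the +2 cation: B²⁺ still has 1 valence electron; Na²⁺ is already 1 electron into the core; Be²⁺ is the bare [He] core.
Core electrons are held far more tightly than valence electrons, so Na and Be top the IE_3 order.
Approximate IE_3 values (kJ/mol): B 3660, Na 6910, Be 14849.
Overall IE_3 order: B < Na < Be.

Be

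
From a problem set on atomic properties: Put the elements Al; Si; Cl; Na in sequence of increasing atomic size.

Na is in period 3, group 1; Al is in period 3, group 13; Si is in period 3, group 14; Cl is in period 3, group 17.
Atomic radius shrinks across a period as nuclear charge pulls the same shell inward, and grows down a group as new shells are added.
All lie in period 3, so atomic radius increases right to left.
So from smallest to largest: Cl < Si < Al < Na.

Cl, Si, Al, Na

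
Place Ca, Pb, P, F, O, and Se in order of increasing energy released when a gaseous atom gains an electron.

Ca < Pb < P < O < Se < F

Electron affinity generally becomes more exothermic across a period toward the halogens and less exothermic down a group.
Here both period and group differ, so the two effects have to be weighed against each other.
Pb > Ca: period and group pull opposite ways; the across-period shift dominates (35 vs 2 kJ/mol).
P > Pb: both effects reinforce here, so P is clearly the higher of the two.
O > P: both effects reinforce here, so O is clearly the higher of the two.
Se > O: this pair runs against the simple trend — see the exception note.
F > Se: relative to Se, both the across-period and down-group shifts push F's electron affinity up.
Note the exception: Se has a higher electron affinity than O, contrary to the simple trend — O's compact 2p subshell gives strong electron–electron repulsion on the added electron.
Approximate values (kJ/mol): O 141, F 328, P 72, Ca 2, Se 195, Pb 35.
So from lowest to highest: Ca < Pb < P < O < Se < F.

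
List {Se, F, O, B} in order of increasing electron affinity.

B < O < Se < F

B is in period 2, group 13; O is in period 2, group 16; F is in period 2, group 17; Se is in period 4, group 16.
EA tends to increase across a period and decrease down a group, though the pattern is less regular than for IE or radius.
These span different periods and groups, so the two trends combine.
O > B: both are in period 2; the period trend gives O the larger value.
Se > O: this pair runs against the simple trend — see the exception note.
F > Se: relative to Se, both the across-period and down-group shifts push F's electron affinity up.
Note the exception: Se has a higher electron affinity than O, contrary to the simple trend — O's compact 2p subshell gives strong electron–electron repulsion on the added electron.
Approximate values (kJ/mol): B 27, O 141, F 328, Se 195.
So from lowest to highest: B < O < Se < F.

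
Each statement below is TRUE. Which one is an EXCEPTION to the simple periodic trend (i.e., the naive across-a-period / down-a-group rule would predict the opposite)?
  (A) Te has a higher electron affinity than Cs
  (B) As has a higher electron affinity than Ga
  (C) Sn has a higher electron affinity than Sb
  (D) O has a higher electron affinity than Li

(C)

The general trend: electron affinity increases across a period and decreases down a group.
(A) Te (period 5, group 16) vs Cs (period 6, group 1): the stated order agrees with the simple trend.
(B) As (period 4, group 15) vs Ga (period 4, group 13): the stated order agrees with the simple trend.
(C) Sn (period 5, group 14) vs Sb (period 5, group 15): the stated order contradicts the simple trend.
(D) O (period 2, group 16) vs Li (period 2, group 1): the stated order agrees with the simple trend.
The exception is (C): adding an electron to Sb's half-filled 5p³ is unfavourable, so Sn has the more exothermic EA.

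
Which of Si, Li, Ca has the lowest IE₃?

Si

Consider each +2 ion: Si²⁺ still has 2 valence electrons; Li²⁺ is already 1 electron into the core; Ca²⁺ is the bare [Ar] core.
Core electrons are held far more tightly than valence electrons, so Ca and Li top the IE_3 order.
The numbers (kJ/mol): Si 3232, Li 11815, Ca 4912.
Hence IE_3: Si < Ca < Li.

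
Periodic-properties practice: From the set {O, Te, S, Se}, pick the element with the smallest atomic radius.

O is in period 2, group 16; S is in period 3, group 16; Se is in period 4, group 16; Te is in period 5, group 16.
Radius decreases left→right (rising Z_eff, same n) and increases top→bottom (higher n).
All are in group 16, so atomic radius increases down the group.
The smallest atomic radius among these belongs to O.

O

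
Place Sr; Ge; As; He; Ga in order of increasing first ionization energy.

Sr < Ga < Ge < As < He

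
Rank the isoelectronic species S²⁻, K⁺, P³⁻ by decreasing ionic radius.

P³⁻ > S²⁻ > K⁺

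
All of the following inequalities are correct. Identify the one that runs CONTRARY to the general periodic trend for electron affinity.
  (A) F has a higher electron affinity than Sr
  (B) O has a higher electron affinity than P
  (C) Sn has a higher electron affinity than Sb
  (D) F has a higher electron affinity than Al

The general trend: electron affinity increases across a period and decreases down a group.
(A) F (period 2, group 17) vs Sr (period 5, group 2): the stated order agrees with the simple trend.
(B) O (period 2, group 16) vs P (period 3, group 15): the stated order agrees with the simple trend.
(C) Sn (period 5, group 14) vs Sb (period 5, group 15): the stated order contradicts the simple trend.
(D) F (period 2, group 17) vs Al (period 3, group 13): the stated order agrees with the simple trend.
The exception is (C): adding an electron to Sb's half-filled 5p³ is unfavourable, so Sn has the more exothermic EA.

(C)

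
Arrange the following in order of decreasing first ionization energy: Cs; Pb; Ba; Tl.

Pb, Tl, Ba, Cs

IE₁ increases left→right with effective nuclear charge and decreases top→bottom as the valence shell moves farther out.
All lie in period 6, so first ionization energy increases left to right.
So from highest to lowest: Pb > Tl > Ba > Cs.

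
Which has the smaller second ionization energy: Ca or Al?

Ca

The second ionization energy removes an electron from the +1 ion. For each element: Ca⁺ still has 1 valence electron; Al⁺ still has 2 valence electrons.
All are still removing valence electrons, so compare the +1 ions as you would atoms: IE_2 generally rises across a period (higher Z_eff) and falls down a group (larger shell), subject to the usual subshell exceptions.
Valence configurations: Ca⁺ [Ar]4s¹, Al⁺ [Ne]3s².
The numbers (kJ/mol): Ca 1145, Al 1817.
Hence IE_2: Ca < Al.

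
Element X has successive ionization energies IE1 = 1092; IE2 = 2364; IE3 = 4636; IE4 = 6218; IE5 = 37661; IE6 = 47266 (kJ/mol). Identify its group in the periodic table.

Group 14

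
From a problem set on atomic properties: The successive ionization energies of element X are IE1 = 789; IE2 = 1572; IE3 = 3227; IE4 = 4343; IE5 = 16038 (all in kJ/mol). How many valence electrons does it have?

Look for the largest jump between consecutive ionization energies: IE5/IE4 ≈ 3.7, far larger than any earlier ratio.
That jump marks the point where a core electron is being removed. So the atom has 4 valence electrons.

4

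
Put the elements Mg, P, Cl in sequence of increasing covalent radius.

Cl, P, Mg

Mg is in period 3, group 2; P is in period 3, group 15; Cl is in period 3, group 17.
Across a period the added protons contract the valence shell; down a group each new principal shell makes the atom larger.
All lie in period 3, so atomic radius increases right to left.
So from smallest to largest: Cl < P < Mg.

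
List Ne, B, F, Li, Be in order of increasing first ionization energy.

Li is in period 2, group 1; Be is in period 2, group 2; B is in period 2, group 13; F is in period 2, group 17; Ne is in period 2, group 18.
First ionization energy rises across a period (greater Z_eff holds electrons more tightly) and falls down a group (valence electrons are farther from the nucleus).
All lie in period 2; the across-period trend (first ionization energy increases left to right) applies, with the exception below.
Note the exception: Be has a higher first ionization energy than B, contrary to the simple trend — removing B's lone 2p electron is easier than breaking Be's filled 2s².
Tabulated first ionization energy (kJ/mol): Li 520, Be 900, B 801, F 1681, Ne 2081.
So from lowest to highest: Li < B < Be < F < Ne.

Li < B < Be < F < Ne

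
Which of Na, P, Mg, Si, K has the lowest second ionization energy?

Mg

IE_2 is the cost of taking one more electron from the +1 cation: Na⁺ is the bare [Ne] core; P⁺ still has 4 valence electrons; Mg⁺ still has 1 valence electron; Si⁺ still has 3 valence electrons; K⁺ is the bare [Ar] core.
Pulling an electron out of a noble-gas core costs far more than removing a remaining valence electron, so K and Na sit at the high end of IE_2.
Valence configurations: P⁺ [Ne]3s²3p², Mg⁺ [Ne]3s¹, Si⁺ [Ne]3s²3p¹.
Approximate IE_2 values (kJ/mol): Na 4562, P 1907, Mg 1451, Si 1577, K 3052.
Putting it together, IE_2: Mg < Si < P < K < Na.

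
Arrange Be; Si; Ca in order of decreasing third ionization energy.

Be > Ca > Si

The third ionization energy removes an electron from the +2 ion. For each element: Be²⁺ is the bare [He] core; Si²⁺ still has 2 valence electrons; Ca²⁺ is the bare [Ar] core.
Pulling an electron out of a noble-gas core costs far more than removing a remaining valence electron, so Ca and Be sit at the high end of IE_3.
The numbers (kJ/mol): Be 14849, Si 3232, Ca 4912.
Overall IE_3 order: Si < Ca < Be.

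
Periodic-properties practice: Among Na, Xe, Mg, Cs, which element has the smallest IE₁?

Cs

Across a period the outer electron is held more tightly (higher IE₁); down a group it sits in a higher shell, more shielded, and comes off more easily.
Neither a single period nor a single group — weigh both effects.
Na > Cs: Na sits above Cs in group 1, so the down-group effect alone puts Na higher.
Mg > Na: both are in period 3; the period trend gives Mg the larger value.
Xe > Mg: the two effects oppose for this pair; the across-period effect wins (1170 vs 738 kJ/mol).
Approximate values (kJ/mol): Na 496, Mg 738, Xe 1170, Cs 376.
The smallest IE₁ among these belongs to Cs.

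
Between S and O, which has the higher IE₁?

O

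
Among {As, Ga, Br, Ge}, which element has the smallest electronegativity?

Atoms toward the upper right of the periodic table pull bonding electrons most strongly.
All lie in period 4, so electronegativity increases left to right.
The smallest electronegativity among these belongs to Ga.

Ga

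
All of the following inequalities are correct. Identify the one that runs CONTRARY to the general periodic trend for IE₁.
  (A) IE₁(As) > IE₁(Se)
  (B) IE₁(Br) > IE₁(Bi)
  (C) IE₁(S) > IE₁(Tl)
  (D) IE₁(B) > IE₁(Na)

The general trend: IE₁ increases across a period and decreases down a group.
(A) As (period 4, group 15) vs Se (period 4, group 16): the stated order contradicts the simple trend.
(B) Br (period 4, group 17) vs Bi (period 6, group 15): the stated order agrees with the simple trend.
(C) S (period 3, group 16) vs Tl (period 6, group 13): the stated order agrees with the simple trend.
(D) B (period 2, group 13) vs Na (period 3, group 1): the stated order agrees with the simple trend.
The exception is (A): Se (4p⁴) ionizes more easily than half-filled As (4p³).

(A)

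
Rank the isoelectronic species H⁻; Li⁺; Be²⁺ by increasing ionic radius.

Be²⁺, Li⁺, H⁻

All of these have 2 electrons, so size is governed by nuclear charge alone: the more protons, the stronger the pull on the same electron cloud, and the smaller the ion.
Nuclear charges: Be²⁺ (Z=4), Li⁺ (Z=3), H⁻ (Z=1).
Smallest to largest: Be²⁺ < Li⁺ < H⁻.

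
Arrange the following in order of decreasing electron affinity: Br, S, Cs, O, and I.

Br > I > S > O > Cs

O is in period 2, group 16; S is in period 3, group 16; Br is in period 4, group 17; I is in period 5, group 17; Cs is in period 6, group 1.
Adding an electron releases more energy for atoms nearer the top right (short of the noble gases).
Here both period and group differ, so the two effects have to be weighed against each other.
O > Cs: both effects reinforce here, so O is clearly the higher of the two.
S > O: this pair runs against the simple trend — see the exception note.
I > S: the two effects oppose for this pair; the across-period effect wins (295 vs 200 kJ/mol).
Br > I: they share group 17; the group trend gives Br the larger value.
Note the exception: S has a higher electron affinity than O, contrary to the simple trend — the compact 2p subshell of O repels the added electron more than S's larger 3p does.
Approximate values (kJ/mol): O 141, S 200, Br 325, I 295, Cs 46.
So from highest to lowest: Br > I > S > O > Cs.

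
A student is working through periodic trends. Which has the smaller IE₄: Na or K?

K

After 3 electrons have been removed, what remains? Na³⁺ is already 2 electrons into the core; K³⁺ is already 2 electrons into the core.
All of these are removing an electron from a noble-gas core or deeper; the smaller core (lower principal quantum number) is held far more tightly, and within a period the higher nuclear charge binds the same core more tightly.
Approximate IE_4 values (kJ/mol): Na 9543, K 5877.
Hence IE_4: K < Na.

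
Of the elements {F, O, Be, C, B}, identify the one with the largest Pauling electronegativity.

F

Be is in period 2, group 2; B is in period 2, group 13; C is in period 2, group 14; O is in period 2, group 16; F is in period 2, group 17.
Smaller atoms with higher effective nuclear charge are more electronegative.
All lie in period 2, so electronegativity increases left to right.
The largest Pauling electronegativity among these belongs to F.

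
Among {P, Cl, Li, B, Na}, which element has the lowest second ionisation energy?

P

After 1 electron has been removed, what remains? P⁺ still has 4 valence electrons; Cl⁺ still has 6 valence electrons; Li⁺ is the bare [He] core; B⁺ still has 2 valence electrons; Na⁺ is the bare [Ne] core.
Pulling an electron out of a noble-gas core costs far more than removing a remaining valence electron, so Na and Li sit at the high end of IE_2.
Valence configurations: P⁺ [Ne]3s²3p², Cl⁺ [Ne]3s²3p⁴, B⁺ [He]2s².
Tabulated IE_2 (kJ/mol): P 1907, Cl 2298, Li 7298, B 2427, Na 4562.
Hence IE_2: P < Cl < B < Na < Li.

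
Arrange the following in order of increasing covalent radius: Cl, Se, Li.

Cl < Se < Li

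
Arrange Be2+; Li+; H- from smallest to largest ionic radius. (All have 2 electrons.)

All of these have 2 electrons, so size is governed by nuclear charge alone: the more protons, the stronger the pull on the same electron cloud, and the smaller the ion.
Nuclear charges: Be2+ (Z=4), Li+ (Z=3), H- (Z=1).
Smallest to largest: Be2+ < Li+ < H-.

Be2+, Li+, H-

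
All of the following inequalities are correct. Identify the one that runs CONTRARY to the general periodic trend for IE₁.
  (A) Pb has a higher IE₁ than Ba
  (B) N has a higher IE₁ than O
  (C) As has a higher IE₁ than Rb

(B)

The general trend: IE₁ increases across a period and decreases down a group.
(A) Pb (period 6, group 14) vs Ba (period 6, group 2): the stated order agrees with the simple trend.
(B) N (period 2, group 15) vs O (period 2, group 16): the stated order contradicts the simple trend.
(C) As (period 4, group 15) vs Rb (period 5, group 1): the stated order agrees with the simple trend.
The exception is (B): pairing an electron in O's 2p⁴ costs repulsion energy, so O ionizes more easily than half-filled N (2p³).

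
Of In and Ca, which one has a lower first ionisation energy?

In

Across a period the outer electron is held more tightly (higher IE₁); down a group it sits in a higher shell, more shielded, and comes off more easily.
These sit on a diagonal, where the across-period and down-group effects partly cancel.
Ca > In: period and group pull opposite ways; the down-group shift dominates (590 vs 558 kJ/mol).
For reference (kJ/mol): Ca 590, In 558.
So In has the lower first ionisation energy (In < Ca).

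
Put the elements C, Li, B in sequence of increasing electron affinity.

B, Li, C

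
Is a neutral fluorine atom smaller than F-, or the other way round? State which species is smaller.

F

Forming F- adds 1 electron to F. More electron–electron repulsion in the same shell, with unchanged nuclear charge, lets the cloud expand.
An anion is larger than its parent atom: F- > F.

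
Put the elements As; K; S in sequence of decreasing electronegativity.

Smaller atoms with higher effective nuclear charge are more electronegative.
Here both period and group differ, so the two effects have to be weighed against each other.
As > K: As lies to the right of K in period 4, so the across-period effect alone puts As higher.
S > As: both effects reinforce here, so S is clearly the higher of the two.
Approximate values (Pauling): S 2.58, K 0.82, As 2.18.
So from highest to lowest: S > As > K.

S, As, K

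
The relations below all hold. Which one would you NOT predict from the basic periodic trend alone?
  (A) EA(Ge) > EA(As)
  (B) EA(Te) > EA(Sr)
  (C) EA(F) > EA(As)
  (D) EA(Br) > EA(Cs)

The general trend: electron affinity increases across a period and decreases down a group.
(A) Ge (period 4, group 14) vs As (period 4, group 15): the stated order contradicts the simple trend.
(B) Te (period 5, group 16) vs Sr (period 5, group 2): the stated order agrees with the simple trend.
(C) F (period 2, group 17) vs As (period 4, group 15): the stated order agrees with the simple trend.
(D) Br (period 4, group 17) vs Cs (period 6, group 1): the stated order agrees with the simple trend.
The exception is (A): adding an electron to As's half-filled 4p³ is unfavourable, so Ge (4p²) has the more exothermic EA.

(A)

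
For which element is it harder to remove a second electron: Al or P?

P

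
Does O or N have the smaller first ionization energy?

O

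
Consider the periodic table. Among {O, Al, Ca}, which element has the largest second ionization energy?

Consider each +1 ion: O⁺ still has 5 valence electrons; Al⁺ still has 2 valence electrons; Ca⁺ still has 1 valence electron.
All are still removing valence electrons, so compare the +1 ions as you would atoms: IE_2 generally rises across a period (higher Z_eff) and falls down a group (larger shell), subject to the usual subshell exceptions.
Valence configurations: O⁺ [He]2s²2p³, Al⁺ [Ne]3s², Ca⁺ [Ar]4s¹.
Approximate IE_2 values (kJ/mol): O 3388, Al 1817, Ca 1145.
Putting it together, IE_2: Ca < Al < O.

O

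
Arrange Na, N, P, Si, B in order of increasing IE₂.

Si, P, B, N, Na

After 1 electron has been removed, what remains? Na⁺ is the bare [Ne] core; N⁺ still has 4 valence electrons; P⁺ still has 4 valence electrons; Si⁺ still has 3 valence electrons; B⁺ still has 2 valence electrons.
Core electrons are held far more tightly than valence electrons, so Na tops the IE_2 order.
Valence configurations: N⁺ [He]2s²2p², P⁺ [Ne]3s²3p², Si⁺ [Ne]3s²3p¹, B⁺ [He]2s².
Tabulated IE_2 (kJ/mol): Na 4562, N 2856, P 1907, Si 1577, B 2427.
Putting it together, IE_2: Si < P < B < N < Na.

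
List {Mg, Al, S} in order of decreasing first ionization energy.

Mg is in period 3, group 2; Al is in period 3, group 13; S is in period 3, group 16.
First ionization energy rises across a period (greater Z_eff holds electrons more tightly) and falls down a group (valence electrons are farther from the nucleus).
All lie in period 3; the across-period trend (first ionization energy increases left to right) applies, with the exception below.
Note the exception: Mg has a higher first ionization energy than Al, contrary to the simple trend — Al's single 3p electron is easier to remove than one from Mg's filled 3s².
For reference (kJ/mol): Mg 738, Al 578, S 1000.
So from highest to lowest: S > Mg > Al.

S > Mg > Al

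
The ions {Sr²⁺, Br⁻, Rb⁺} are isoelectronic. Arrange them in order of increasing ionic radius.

Sr²⁺, Rb⁺, Br⁻

All of these have 36 electrons, so size is governed by nuclear charge alone: the more protons, the stronger the pull on the same electron cloud, and the smaller the ion.
Nuclear charges: Sr²⁺ (Z=38), Rb⁺ (Z=37), Br⁻ (Z=35).
Smallest to largest: Sr²⁺ < Rb⁺ < Br⁻.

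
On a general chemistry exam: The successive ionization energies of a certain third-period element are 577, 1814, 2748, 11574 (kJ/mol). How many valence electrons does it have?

Look for the largest jump between consecutive ionization energies: IE4/IE3 ≈ 4.2, far larger than any earlier ratio.
That jump marks the point where a core electron is being removed. So the atom has 3 valence electrons.

3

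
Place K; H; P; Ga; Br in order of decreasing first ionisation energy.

H, Br, P, Ga, K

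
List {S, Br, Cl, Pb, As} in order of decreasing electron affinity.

Cl, Br, S, As, Pb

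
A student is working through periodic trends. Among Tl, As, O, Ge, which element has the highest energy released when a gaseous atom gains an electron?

O is in period 2, group 16; Ge is in period 4, group 14; As is in period 4, group 15; Tl is in period 6, group 13.
Electron affinity generally becomes more exothermic across a period toward the halogens and less exothermic down a group.
These span different periods and groups, so the two trends combine.
As > Tl: relative to Tl, both the across-period and down-group shifts push As's electron affinity up.
Ge > As: this pair runs against the simple trend — see the exception note.
O > Ge: both effects reinforce here, so O is clearly the higher of the two.
Note the exception: Ge has a higher electron affinity than As, contrary to the simple trend — adding an electron to As's half-filled 4p³ is unfavourable, so Ge (4p²) has the more exothermic EA.
For reference (kJ/mol): O 141, Ge 119, As 78, Tl 19.
The highest energy released when a gaseous atom gains an electron among these belongs to O.

O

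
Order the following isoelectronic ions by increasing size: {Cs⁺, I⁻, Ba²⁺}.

Ba²⁺, Cs⁺, I⁻

All of these have 54 electrons, so size is governed by nuclear charge alone: the more protons, the stronger the pull on the same electron cloud, and the smaller the ion.
Nuclear charges: Ba²⁺ (Z=56), Cs⁺ (Z=55), I⁻ (Z=53).
Smallest to largest: Ba²⁺ < Cs⁺ < I⁻.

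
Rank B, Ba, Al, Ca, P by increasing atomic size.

Moving right in a period, electrons are added to the same shell under a stronger nuclear pull, so atoms get smaller; moving down, a new shell is opened and atoms get larger.
These span different periods and groups, so the two trends combine.
P > B: the two effects oppose for this pair; the down-group effect wins (111 vs 85 pm).
Al > P: both are in period 3; the period trend gives Al the larger value.
Ca > Al: both effects reinforce here, so Ca is clearly the larger of the two.
Ba > Ca: they share group 2; the group trend gives Ba the larger value.
For reference (pm): B 85, Al 126, P 111, Ca 171, Ba 196.
So from smallest to largest: B < P < Al < Ca < Ba.

B < P < Al < Ca < Ba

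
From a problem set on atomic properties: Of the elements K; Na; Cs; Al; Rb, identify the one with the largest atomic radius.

Cs

Na is in period 3, group 1; Al is in period 3, group 13; K is in period 4, group 1; Rb is in period 5, group 1; Cs is in period 6, group 1.
Atomic radius shrinks across a period as nuclear charge pulls the same shell inward, and grows down a group as new shells are added.
Neither a single period nor a single group — weigh both effects.
Na > Al: Na lies to the left of Al in period 3, so the across-period effect alone puts Na larger.
K > Na: K sits below Na in group 1, so the down-group effect alone puts K larger.
Rb > K: Rb sits below K in group 1, so the down-group effect alone puts Rb larger.
Cs > Rb: Cs sits below Rb in group 1, so the down-group effect alone puts Cs larger.
For reference (pm): Na 155, Al 126, K 196, Rb 210, Cs 232.
The largest atomic radius among these belongs to Cs.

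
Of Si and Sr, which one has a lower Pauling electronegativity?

Atoms toward the upper right of the periodic table pull bonding electrons most strongly.
Here both period and group differ, so the two effects have to be weighed against each other.
Si > Sr: relative to Sr, both the across-period and down-group shifts push Si's electronegativity up.
Approximate values (Pauling): Si 1.90, Sr 0.95.
So Sr has the lower Pauling electronegativity (Sr < Si).

Sr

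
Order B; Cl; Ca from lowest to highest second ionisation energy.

Ca, Cl, B

The second ionization energy removes an electron from the +1 ion. For each element: B⁺ still has 2 valence electrons; Cl⁺ still has 6 valence electrons; Ca⁺ still has 1 valence electron.
All are still removing valence electrons, so compare the +1 ions as you would atoms: IE_2 generally rises across a period (higher Z_eff) and falls down a group (larger shell), subject to the usual subshell exceptions.
Valence configurations: B⁺ [He]2s², Cl⁺ [Ne]3s²3p⁴, Ca⁺ [Ar]4s¹.
Tabulated IE_2 (kJ/mol): B 2427, Cl 2298, Ca 1145.
So the second ionization energies run Ca < Cl < B.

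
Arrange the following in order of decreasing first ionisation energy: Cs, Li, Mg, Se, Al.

Se, Mg, Al, Li, Cs

Li is in period 2, group 1; Mg is in period 3, group 2; Al is in period 3, group 13; Se is in period 4, group 16; Cs is in period 6, group 1.
Across a period the outer electron is held more tightly (higher IE₁); down a group it sits in a higher shell, more shielded, and comes off more easily.
These span different periods and groups, so the two trends combine.
Li > Cs: Li sits above Cs in group 1, so the down-group effect alone puts Li higher.
Al > Li: the two effects oppose for this pair; the across-period effect wins (578 vs 520 kJ/mol).
Mg > Al: this pair runs against the simple trend — see the exception note.
Se > Mg: period and group pull opposite ways; the across-period shift dominates (941 vs 738 kJ/mol).
Note the exception: Mg has a higher first ionization energy than Al, contrary to the simple trend — Al's single 3p electron is easier to remove than one from Mg's filled 3s².
Approximate values (kJ/mol): Li 520, Mg 738, Al 578, Se 941, Cs 376.
So from highest to lowest: Se > Mg > Al > Li > Cs.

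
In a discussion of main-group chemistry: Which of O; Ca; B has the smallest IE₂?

Ca

IE_2 is the cost of taking one more electron from the +1 cation: O⁺ still has 5 valence electrons; Ca⁺ still has 1 valence electron; B⁺ still has 2 valence electrons.
All are still removing valence electrons, so compare the +1 ions as you would atoms: IE_2 generally rises across a period (higher Z_eff) and falls down a group (larger shell), subject to the usual subshell exceptions.
Valence configurations: O⁺ [He]2s²2p³, Ca⁺ [Ar]4s¹, B⁺ [He]2s².
The numbers (kJ/mol): O 3388, Ca 1145, B 2427.
So the second ionization energies run Ca < B < O.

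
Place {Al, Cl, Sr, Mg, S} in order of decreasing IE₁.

Mg is in period 3, group 2; Al is in period 3, group 13; S is in period 3, group 16; Cl is in period 3, group 17; Sr is in period 5, group 2.
Across a period the outer electron is held more tightly (higher IE₁); down a group it sits in a higher shell, more shielded, and comes off more easily.
These span different periods and groups, so the two trends combine.
Al > Sr: both effects reinforce here, so Al is clearly the higher of the two.
Mg > Al: this pair runs against the simple trend — see the exception note.
S > Mg: S lies to the right of Mg in period 3, so the across-period effect alone puts S higher.
Cl > S: both are in period 3; the period trend gives Cl the larger value.
Note the exception: Mg has a higher first ionization energy than Al, contrary to the simple trend — Al's single 3p electron is easier to remove than one from Mg's filled 3s².
Approximate values (kJ/mol): Mg 738, Al 578, S 1000, Cl 1251, Sr 550.
So from highest to lowest: Cl > S > Mg > Al > Sr.

Cl, S, Mg, Al, Sr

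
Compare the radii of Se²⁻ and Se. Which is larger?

Se²⁻

Forming Se²⁻ adds 2 electrons to Se. More electron–electron repulsion in the same shell, with unchanged nuclear charge, lets the cloud expand.
An anion is larger than its parent atom: Se²⁻ > Se.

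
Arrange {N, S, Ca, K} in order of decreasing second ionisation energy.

K > N > S > Ca

IE_2 is the cost of taking one more electron from the +1 cation: N⁺ still has 4 valence electrons; S⁺ still has 5 valence electrons; Ca⁺ still has 1 valence electron; K⁺ is the bare [Ar] core.
Breaking into a closed-shell core is much more expensive than removing a leftover valence electron — K has the largest IE_2 here.
Valence configurations: N⁺ [He]2s²2p², S⁺ [Ne]3s²3p³, Ca⁺ [Ar]4s¹.
Approximate IE_2 values (kJ/mol): N 2856, S 2252, Ca 1145, K 3052.
So the second ionization energies run Ca < S < N < K.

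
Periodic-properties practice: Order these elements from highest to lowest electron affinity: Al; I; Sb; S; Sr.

Al is in period 3, group 13; S is in period 3, group 16; Sr is in period 5, group 2; Sb is in period 5, group 15; I is in period 5, group 17.
EA tends to increase across a period and decrease down a group, though the pattern is less regular than for IE or radius.
Here both period and group differ, so the two effects have to be weighed against each other.
Al > Sr: relative to Sr, both the across-period and down-group shifts push Al's electron affinity up.
Sb > Al: period and group pull opposite ways; the across-period shift dominates (103 vs 42 kJ/mol).
S > Sb: both effects reinforce here, so S is clearly the higher of the two.
I > S: the two effects oppose for this pair; the across-period effect wins (295 vs 200 kJ/mol).
Tabulated electron affinity (kJ/mol): Al 42, S 200, Sr 5, Sb 103, I 295.
So from highest to lowest: I > S > Sb > Al > Sr.

I > S > Sb > Al > Sr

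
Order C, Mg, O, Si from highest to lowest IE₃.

Consider each +2 ion: C²⁺ still has 2 valence electrons; Mg²⁺ is the bare [Ne] core; O²⁺ still has 4 valence electrons; Si²⁺ still has 2 valence electrons.
Core electrons are held far more tightly than valence electrons, so Mg tops the IE_3 order.
Valence configurations: C²⁺ [He]2s², O²⁺ [He]2s²2p², Si²⁺ [Ne]3s².
Approximate IE_3 values (kJ/mol): C 4620, Mg 7733, O 5300, Si 3232.
Overall IE_3 order: Si < C < O < Mg.

Mg > O > C > Si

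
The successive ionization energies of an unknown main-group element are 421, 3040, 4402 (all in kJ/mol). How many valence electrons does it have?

1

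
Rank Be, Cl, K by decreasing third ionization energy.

After 2 electrons have been removed, what remains? Be²⁺ is the bare [He] core; Cl²⁺ still has 5 valence electrons; K²⁺ is already 1 electron into the core.
Core electrons are held far more tightly than valence electrons, so K and Be top the IE_3 order.
Tabulated IE_3 (kJ/mol): Be 14849, Cl 3822, K 4420.
Overall IE_3 order: Cl < K < Be.

Be, K, Cl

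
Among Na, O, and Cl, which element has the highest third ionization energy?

After 2 electrons have been removed, what remains? Na²⁺ is already 1 electron into the core; O²⁺ still has 4 valence electrons; Cl²⁺ still has 5 valence electrons.
Core electrons are held far more tightly than valence electrons, so Na tops the IE_3 order.
Valence configurations: O²⁺ [He]2s²2p², Cl²⁺ [Ne]3s²3p³.
The numbers (kJ/mol): Na 6910, O 5300, Cl 3822.
Hence IE_3: Cl < O < Na.

Na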